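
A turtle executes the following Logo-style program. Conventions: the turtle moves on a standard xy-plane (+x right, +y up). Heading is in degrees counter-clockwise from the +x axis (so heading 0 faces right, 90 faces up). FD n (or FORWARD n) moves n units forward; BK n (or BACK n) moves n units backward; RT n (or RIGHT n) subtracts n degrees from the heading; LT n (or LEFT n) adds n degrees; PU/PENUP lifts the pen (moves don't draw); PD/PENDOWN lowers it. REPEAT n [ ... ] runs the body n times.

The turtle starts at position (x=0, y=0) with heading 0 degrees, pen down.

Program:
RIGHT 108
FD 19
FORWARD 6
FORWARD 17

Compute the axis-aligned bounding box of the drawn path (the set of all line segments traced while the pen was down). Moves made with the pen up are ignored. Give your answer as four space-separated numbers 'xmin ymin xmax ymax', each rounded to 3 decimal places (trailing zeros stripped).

Executing turtle program step by step:
Start: pos=(0,0), heading=0, pen down
RT 108: heading 0 -> 252
FD 19: (0,0) -> (-5.871,-18.07) [heading=252, draw]
FD 6: (-5.871,-18.07) -> (-7.725,-23.776) [heading=252, draw]
FD 17: (-7.725,-23.776) -> (-12.979,-39.944) [heading=252, draw]
Final: pos=(-12.979,-39.944), heading=252, 3 segment(s) drawn

Segment endpoints: x in {-12.979, -7.725, -5.871, 0}, y in {-39.944, -23.776, -18.07, 0}
xmin=-12.979, ymin=-39.944, xmax=0, ymax=0

Answer: -12.979 -39.944 0 0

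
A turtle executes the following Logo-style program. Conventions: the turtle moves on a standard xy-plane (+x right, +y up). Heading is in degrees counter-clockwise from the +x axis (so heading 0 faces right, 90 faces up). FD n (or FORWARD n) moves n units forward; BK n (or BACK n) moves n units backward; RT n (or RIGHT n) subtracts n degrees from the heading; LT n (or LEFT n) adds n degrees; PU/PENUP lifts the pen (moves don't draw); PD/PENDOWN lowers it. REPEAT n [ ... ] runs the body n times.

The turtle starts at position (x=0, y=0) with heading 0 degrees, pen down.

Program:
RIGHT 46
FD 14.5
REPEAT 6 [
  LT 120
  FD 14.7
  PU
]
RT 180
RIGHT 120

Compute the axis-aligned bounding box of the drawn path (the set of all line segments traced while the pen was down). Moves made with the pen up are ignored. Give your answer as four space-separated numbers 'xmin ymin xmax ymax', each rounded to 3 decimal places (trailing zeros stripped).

Answer: 0 -10.43 14.124 3.7

Derivation:
Executing turtle program step by step:
Start: pos=(0,0), heading=0, pen down
RT 46: heading 0 -> 314
FD 14.5: (0,0) -> (10.073,-10.43) [heading=314, draw]
REPEAT 6 [
  -- iteration 1/6 --
  LT 120: heading 314 -> 74
  FD 14.7: (10.073,-10.43) -> (14.124,3.7) [heading=74, draw]
  PU: pen up
  -- iteration 2/6 --
  LT 120: heading 74 -> 194
  FD 14.7: (14.124,3.7) -> (-0.139,0.144) [heading=194, move]
  PU: pen up
  -- iteration 3/6 --
  LT 120: heading 194 -> 314
  FD 14.7: (-0.139,0.144) -> (10.073,-10.43) [heading=314, move]
  PU: pen up
  -- iteration 4/6 --
  LT 120: heading 314 -> 74
  FD 14.7: (10.073,-10.43) -> (14.124,3.7) [heading=74, move]
  PU: pen up
  -- iteration 5/6 --
  LT 120: heading 74 -> 194
  FD 14.7: (14.124,3.7) -> (-0.139,0.144) [heading=194, move]
  PU: pen up
  -- iteration 6/6 --
  LT 120: heading 194 -> 314
  FD 14.7: (-0.139,0.144) -> (10.073,-10.43) [heading=314, move]
  PU: pen up
]
RT 180: heading 314 -> 134
RT 120: heading 134 -> 14
Final: pos=(10.073,-10.43), heading=14, 2 segment(s) drawn

Segment endpoints: x in {0, 10.073, 14.124}, y in {-10.43, 0, 3.7}
xmin=0, ymin=-10.43, xmax=14.124, ymax=3.7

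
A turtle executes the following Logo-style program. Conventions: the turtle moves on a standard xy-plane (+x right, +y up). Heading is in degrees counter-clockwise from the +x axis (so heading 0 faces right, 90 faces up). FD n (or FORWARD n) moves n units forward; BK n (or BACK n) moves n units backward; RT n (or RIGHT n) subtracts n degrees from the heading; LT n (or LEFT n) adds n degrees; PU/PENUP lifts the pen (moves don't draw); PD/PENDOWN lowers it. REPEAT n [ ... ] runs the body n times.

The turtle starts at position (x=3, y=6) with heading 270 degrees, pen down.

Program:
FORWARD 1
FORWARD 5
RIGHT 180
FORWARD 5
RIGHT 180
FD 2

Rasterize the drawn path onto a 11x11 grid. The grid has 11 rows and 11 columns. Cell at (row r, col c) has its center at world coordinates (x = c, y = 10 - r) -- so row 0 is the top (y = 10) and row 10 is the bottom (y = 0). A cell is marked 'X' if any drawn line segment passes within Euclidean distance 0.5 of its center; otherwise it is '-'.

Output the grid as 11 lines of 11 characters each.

Answer: -----------
-----------
-----------
-----------
---X-------
---X-------
---X-------
---X-------
---X-------
---X-------
---X-------

Derivation:
Segment 0: (3,6) -> (3,5)
Segment 1: (3,5) -> (3,0)
Segment 2: (3,0) -> (3,5)
Segment 3: (3,5) -> (3,3)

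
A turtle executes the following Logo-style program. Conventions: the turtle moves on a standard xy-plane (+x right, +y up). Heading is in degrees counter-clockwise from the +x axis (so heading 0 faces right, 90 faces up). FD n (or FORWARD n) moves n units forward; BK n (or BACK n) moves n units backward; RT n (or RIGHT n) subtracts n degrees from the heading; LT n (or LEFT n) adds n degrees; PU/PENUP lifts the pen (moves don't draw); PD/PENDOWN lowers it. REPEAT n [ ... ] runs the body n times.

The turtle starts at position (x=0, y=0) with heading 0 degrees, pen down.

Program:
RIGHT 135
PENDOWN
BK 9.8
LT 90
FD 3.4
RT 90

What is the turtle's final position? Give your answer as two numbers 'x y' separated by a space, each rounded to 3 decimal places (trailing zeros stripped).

Executing turtle program step by step:
Start: pos=(0,0), heading=0, pen down
RT 135: heading 0 -> 225
PD: pen down
BK 9.8: (0,0) -> (6.93,6.93) [heading=225, draw]
LT 90: heading 225 -> 315
FD 3.4: (6.93,6.93) -> (9.334,4.525) [heading=315, draw]
RT 90: heading 315 -> 225
Final: pos=(9.334,4.525), heading=225, 2 segment(s) drawn

Answer: 9.334 4.525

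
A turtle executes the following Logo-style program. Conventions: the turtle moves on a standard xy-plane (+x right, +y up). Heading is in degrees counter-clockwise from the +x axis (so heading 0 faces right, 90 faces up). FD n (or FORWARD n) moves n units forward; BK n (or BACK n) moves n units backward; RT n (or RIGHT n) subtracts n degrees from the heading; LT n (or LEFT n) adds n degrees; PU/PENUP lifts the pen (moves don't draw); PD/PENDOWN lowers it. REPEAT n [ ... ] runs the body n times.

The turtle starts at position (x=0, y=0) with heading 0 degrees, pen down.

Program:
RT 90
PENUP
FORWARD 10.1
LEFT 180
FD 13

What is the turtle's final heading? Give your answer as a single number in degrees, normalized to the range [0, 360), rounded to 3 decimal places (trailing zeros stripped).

Answer: 90

Derivation:
Executing turtle program step by step:
Start: pos=(0,0), heading=0, pen down
RT 90: heading 0 -> 270
PU: pen up
FD 10.1: (0,0) -> (0,-10.1) [heading=270, move]
LT 180: heading 270 -> 90
FD 13: (0,-10.1) -> (0,2.9) [heading=90, move]
Final: pos=(0,2.9), heading=90, 0 segment(s) drawn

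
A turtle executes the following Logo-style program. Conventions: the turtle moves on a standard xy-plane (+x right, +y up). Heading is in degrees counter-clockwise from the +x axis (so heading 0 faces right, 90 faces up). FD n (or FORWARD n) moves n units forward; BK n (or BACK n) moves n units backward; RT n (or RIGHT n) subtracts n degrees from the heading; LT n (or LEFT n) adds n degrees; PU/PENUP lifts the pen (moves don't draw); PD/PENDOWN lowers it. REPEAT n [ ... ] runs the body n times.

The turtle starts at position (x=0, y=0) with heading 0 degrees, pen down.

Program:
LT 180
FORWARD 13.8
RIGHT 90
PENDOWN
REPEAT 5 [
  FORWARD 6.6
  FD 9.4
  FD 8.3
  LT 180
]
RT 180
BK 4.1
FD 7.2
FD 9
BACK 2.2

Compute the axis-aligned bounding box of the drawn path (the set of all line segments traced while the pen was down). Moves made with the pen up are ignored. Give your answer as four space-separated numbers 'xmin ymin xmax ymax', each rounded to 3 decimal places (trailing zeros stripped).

Executing turtle program step by step:
Start: pos=(0,0), heading=0, pen down
LT 180: heading 0 -> 180
FD 13.8: (0,0) -> (-13.8,0) [heading=180, draw]
RT 90: heading 180 -> 90
PD: pen down
REPEAT 5 [
  -- iteration 1/5 --
  FD 6.6: (-13.8,0) -> (-13.8,6.6) [heading=90, draw]
  FD 9.4: (-13.8,6.6) -> (-13.8,16) [heading=90, draw]
  FD 8.3: (-13.8,16) -> (-13.8,24.3) [heading=90, draw]
  LT 180: heading 90 -> 270
  -- iteration 2/5 --
  FD 6.6: (-13.8,24.3) -> (-13.8,17.7) [heading=270, draw]
  FD 9.4: (-13.8,17.7) -> (-13.8,8.3) [heading=270, draw]
  FD 8.3: (-13.8,8.3) -> (-13.8,0) [heading=270, draw]
  LT 180: heading 270 -> 90
  -- iteration 3/5 --
  FD 6.6: (-13.8,0) -> (-13.8,6.6) [heading=90, draw]
  FD 9.4: (-13.8,6.6) -> (-13.8,16) [heading=90, draw]
  FD 8.3: (-13.8,16) -> (-13.8,24.3) [heading=90, draw]
  LT 180: heading 90 -> 270
  -- iteration 4/5 --
  FD 6.6: (-13.8,24.3) -> (-13.8,17.7) [heading=270, draw]
  FD 9.4: (-13.8,17.7) -> (-13.8,8.3) [heading=270, draw]
  FD 8.3: (-13.8,8.3) -> (-13.8,0) [heading=270, draw]
  LT 180: heading 270 -> 90
  -- iteration 5/5 --
  FD 6.6: (-13.8,0) -> (-13.8,6.6) [heading=90, draw]
  FD 9.4: (-13.8,6.6) -> (-13.8,16) [heading=90, draw]
  FD 8.3: (-13.8,16) -> (-13.8,24.3) [heading=90, draw]
  LT 180: heading 90 -> 270
]
RT 180: heading 270 -> 90
BK 4.1: (-13.8,24.3) -> (-13.8,20.2) [heading=90, draw]
FD 7.2: (-13.8,20.2) -> (-13.8,27.4) [heading=90, draw]
FD 9: (-13.8,27.4) -> (-13.8,36.4) [heading=90, draw]
BK 2.2: (-13.8,36.4) -> (-13.8,34.2) [heading=90, draw]
Final: pos=(-13.8,34.2), heading=90, 20 segment(s) drawn

Segment endpoints: x in {-13.8, -13.8, -13.8, -13.8, -13.8, -13.8, -13.8, -13.8, -13.8, -13.8, -13.8, 0}, y in {0, 0, 0, 6.6, 8.3, 16, 17.7, 20.2, 24.3, 27.4, 34.2, 36.4}
xmin=-13.8, ymin=0, xmax=0, ymax=36.4

Answer: -13.8 0 0 36.4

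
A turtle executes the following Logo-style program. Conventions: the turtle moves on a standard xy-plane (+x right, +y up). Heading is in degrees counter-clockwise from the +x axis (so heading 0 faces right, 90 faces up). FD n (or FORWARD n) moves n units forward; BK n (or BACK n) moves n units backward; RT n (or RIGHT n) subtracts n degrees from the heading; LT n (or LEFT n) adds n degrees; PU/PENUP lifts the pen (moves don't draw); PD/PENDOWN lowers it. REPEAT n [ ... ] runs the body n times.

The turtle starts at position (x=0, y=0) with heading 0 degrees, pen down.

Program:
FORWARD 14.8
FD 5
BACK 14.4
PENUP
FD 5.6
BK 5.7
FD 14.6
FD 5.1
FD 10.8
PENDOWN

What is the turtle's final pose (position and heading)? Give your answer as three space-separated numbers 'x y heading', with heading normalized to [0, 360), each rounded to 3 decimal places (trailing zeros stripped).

Executing turtle program step by step:
Start: pos=(0,0), heading=0, pen down
FD 14.8: (0,0) -> (14.8,0) [heading=0, draw]
FD 5: (14.8,0) -> (19.8,0) [heading=0, draw]
BK 14.4: (19.8,0) -> (5.4,0) [heading=0, draw]
PU: pen up
FD 5.6: (5.4,0) -> (11,0) [heading=0, move]
BK 5.7: (11,0) -> (5.3,0) [heading=0, move]
FD 14.6: (5.3,0) -> (19.9,0) [heading=0, move]
FD 5.1: (19.9,0) -> (25,0) [heading=0, move]
FD 10.8: (25,0) -> (35.8,0) [heading=0, move]
PD: pen down
Final: pos=(35.8,0), heading=0, 3 segment(s) drawn

Answer: 35.8 0 0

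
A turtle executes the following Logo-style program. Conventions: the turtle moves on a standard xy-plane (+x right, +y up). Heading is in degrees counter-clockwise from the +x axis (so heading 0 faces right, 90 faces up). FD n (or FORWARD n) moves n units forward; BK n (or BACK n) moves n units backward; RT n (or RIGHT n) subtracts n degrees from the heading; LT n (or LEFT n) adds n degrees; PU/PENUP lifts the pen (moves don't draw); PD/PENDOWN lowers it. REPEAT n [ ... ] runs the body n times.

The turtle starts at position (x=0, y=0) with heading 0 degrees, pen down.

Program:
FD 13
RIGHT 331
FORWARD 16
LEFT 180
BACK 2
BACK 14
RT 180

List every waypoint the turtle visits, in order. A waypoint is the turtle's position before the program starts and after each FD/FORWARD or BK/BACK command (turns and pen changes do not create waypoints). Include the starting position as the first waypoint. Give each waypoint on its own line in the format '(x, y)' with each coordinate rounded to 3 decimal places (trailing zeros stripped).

Executing turtle program step by step:
Start: pos=(0,0), heading=0, pen down
FD 13: (0,0) -> (13,0) [heading=0, draw]
RT 331: heading 0 -> 29
FD 16: (13,0) -> (26.994,7.757) [heading=29, draw]
LT 180: heading 29 -> 209
BK 2: (26.994,7.757) -> (28.743,8.727) [heading=209, draw]
BK 14: (28.743,8.727) -> (40.988,15.514) [heading=209, draw]
RT 180: heading 209 -> 29
Final: pos=(40.988,15.514), heading=29, 4 segment(s) drawn
Waypoints (5 total):
(0, 0)
(13, 0)
(26.994, 7.757)
(28.743, 8.727)
(40.988, 15.514)

Answer: (0, 0)
(13, 0)
(26.994, 7.757)
(28.743, 8.727)
(40.988, 15.514)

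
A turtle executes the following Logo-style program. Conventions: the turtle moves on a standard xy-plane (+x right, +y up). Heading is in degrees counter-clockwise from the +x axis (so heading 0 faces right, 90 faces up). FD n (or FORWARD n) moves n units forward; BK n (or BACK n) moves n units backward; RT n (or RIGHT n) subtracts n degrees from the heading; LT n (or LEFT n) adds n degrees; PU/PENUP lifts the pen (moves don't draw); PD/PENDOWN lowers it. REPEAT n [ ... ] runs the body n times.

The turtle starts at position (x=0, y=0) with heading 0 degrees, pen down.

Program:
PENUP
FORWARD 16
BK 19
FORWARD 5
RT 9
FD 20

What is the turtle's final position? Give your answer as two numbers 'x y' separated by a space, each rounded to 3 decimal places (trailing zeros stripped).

Executing turtle program step by step:
Start: pos=(0,0), heading=0, pen down
PU: pen up
FD 16: (0,0) -> (16,0) [heading=0, move]
BK 19: (16,0) -> (-3,0) [heading=0, move]
FD 5: (-3,0) -> (2,0) [heading=0, move]
RT 9: heading 0 -> 351
FD 20: (2,0) -> (21.754,-3.129) [heading=351, move]
Final: pos=(21.754,-3.129), heading=351, 0 segment(s) drawn

Answer: 21.754 -3.129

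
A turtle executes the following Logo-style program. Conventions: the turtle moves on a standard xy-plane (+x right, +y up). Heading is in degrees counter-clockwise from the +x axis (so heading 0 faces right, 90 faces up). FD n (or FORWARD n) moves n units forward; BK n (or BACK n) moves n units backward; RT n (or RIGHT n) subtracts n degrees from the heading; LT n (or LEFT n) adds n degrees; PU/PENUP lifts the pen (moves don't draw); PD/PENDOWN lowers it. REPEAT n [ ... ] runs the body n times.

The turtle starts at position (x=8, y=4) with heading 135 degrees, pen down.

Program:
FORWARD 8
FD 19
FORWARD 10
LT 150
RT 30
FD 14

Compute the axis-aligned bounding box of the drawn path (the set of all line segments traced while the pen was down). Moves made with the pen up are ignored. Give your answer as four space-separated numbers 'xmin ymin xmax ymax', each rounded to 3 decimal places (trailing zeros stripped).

Executing turtle program step by step:
Start: pos=(8,4), heading=135, pen down
FD 8: (8,4) -> (2.343,9.657) [heading=135, draw]
FD 19: (2.343,9.657) -> (-11.092,23.092) [heading=135, draw]
FD 10: (-11.092,23.092) -> (-18.163,30.163) [heading=135, draw]
LT 150: heading 135 -> 285
RT 30: heading 285 -> 255
FD 14: (-18.163,30.163) -> (-21.786,16.64) [heading=255, draw]
Final: pos=(-21.786,16.64), heading=255, 4 segment(s) drawn

Segment endpoints: x in {-21.786, -18.163, -11.092, 2.343, 8}, y in {4, 9.657, 16.64, 23.092, 30.163}
xmin=-21.786, ymin=4, xmax=8, ymax=30.163

Answer: -21.786 4 8 30.163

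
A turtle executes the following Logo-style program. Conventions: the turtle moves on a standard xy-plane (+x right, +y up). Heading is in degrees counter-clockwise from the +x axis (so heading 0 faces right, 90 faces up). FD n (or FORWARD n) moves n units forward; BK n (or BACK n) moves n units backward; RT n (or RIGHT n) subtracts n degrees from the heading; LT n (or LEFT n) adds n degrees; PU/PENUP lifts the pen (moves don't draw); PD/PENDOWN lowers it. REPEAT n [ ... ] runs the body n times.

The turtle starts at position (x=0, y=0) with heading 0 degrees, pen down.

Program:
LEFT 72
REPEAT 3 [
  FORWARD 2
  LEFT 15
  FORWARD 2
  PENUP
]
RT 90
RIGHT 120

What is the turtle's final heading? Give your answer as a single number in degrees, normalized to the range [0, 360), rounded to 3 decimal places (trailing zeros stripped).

Answer: 267

Derivation:
Executing turtle program step by step:
Start: pos=(0,0), heading=0, pen down
LT 72: heading 0 -> 72
REPEAT 3 [
  -- iteration 1/3 --
  FD 2: (0,0) -> (0.618,1.902) [heading=72, draw]
  LT 15: heading 72 -> 87
  FD 2: (0.618,1.902) -> (0.723,3.899) [heading=87, draw]
  PU: pen up
  -- iteration 2/3 --
  FD 2: (0.723,3.899) -> (0.827,5.897) [heading=87, move]
  LT 15: heading 87 -> 102
  FD 2: (0.827,5.897) -> (0.412,7.853) [heading=102, move]
  PU: pen up
  -- iteration 3/3 --
  FD 2: (0.412,7.853) -> (-0.004,9.809) [heading=102, move]
  LT 15: heading 102 -> 117
  FD 2: (-0.004,9.809) -> (-0.912,11.591) [heading=117, move]
  PU: pen up
]
RT 90: heading 117 -> 27
RT 120: heading 27 -> 267
Final: pos=(-0.912,11.591), heading=267, 2 segment(s) drawn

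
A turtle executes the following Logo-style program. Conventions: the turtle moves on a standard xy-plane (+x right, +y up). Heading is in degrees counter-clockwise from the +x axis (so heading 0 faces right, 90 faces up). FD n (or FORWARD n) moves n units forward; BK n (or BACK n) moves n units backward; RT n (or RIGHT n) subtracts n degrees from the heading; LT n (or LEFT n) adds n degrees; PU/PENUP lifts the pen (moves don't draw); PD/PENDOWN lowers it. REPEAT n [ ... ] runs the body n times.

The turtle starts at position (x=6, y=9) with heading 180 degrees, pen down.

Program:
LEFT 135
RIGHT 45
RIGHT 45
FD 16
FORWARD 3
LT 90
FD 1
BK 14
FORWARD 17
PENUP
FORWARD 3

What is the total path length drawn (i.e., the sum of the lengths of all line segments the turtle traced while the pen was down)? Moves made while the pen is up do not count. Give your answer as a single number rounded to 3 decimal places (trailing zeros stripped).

Answer: 51

Derivation:
Executing turtle program step by step:
Start: pos=(6,9), heading=180, pen down
LT 135: heading 180 -> 315
RT 45: heading 315 -> 270
RT 45: heading 270 -> 225
FD 16: (6,9) -> (-5.314,-2.314) [heading=225, draw]
FD 3: (-5.314,-2.314) -> (-7.435,-4.435) [heading=225, draw]
LT 90: heading 225 -> 315
FD 1: (-7.435,-4.435) -> (-6.728,-5.142) [heading=315, draw]
BK 14: (-6.728,-5.142) -> (-16.627,4.757) [heading=315, draw]
FD 17: (-16.627,4.757) -> (-4.607,-7.263) [heading=315, draw]
PU: pen up
FD 3: (-4.607,-7.263) -> (-2.485,-9.385) [heading=315, move]
Final: pos=(-2.485,-9.385), heading=315, 5 segment(s) drawn

Segment lengths:
  seg 1: (6,9) -> (-5.314,-2.314), length = 16
  seg 2: (-5.314,-2.314) -> (-7.435,-4.435), length = 3
  seg 3: (-7.435,-4.435) -> (-6.728,-5.142), length = 1
  seg 4: (-6.728,-5.142) -> (-16.627,4.757), length = 14
  seg 5: (-16.627,4.757) -> (-4.607,-7.263), length = 17
Total = 51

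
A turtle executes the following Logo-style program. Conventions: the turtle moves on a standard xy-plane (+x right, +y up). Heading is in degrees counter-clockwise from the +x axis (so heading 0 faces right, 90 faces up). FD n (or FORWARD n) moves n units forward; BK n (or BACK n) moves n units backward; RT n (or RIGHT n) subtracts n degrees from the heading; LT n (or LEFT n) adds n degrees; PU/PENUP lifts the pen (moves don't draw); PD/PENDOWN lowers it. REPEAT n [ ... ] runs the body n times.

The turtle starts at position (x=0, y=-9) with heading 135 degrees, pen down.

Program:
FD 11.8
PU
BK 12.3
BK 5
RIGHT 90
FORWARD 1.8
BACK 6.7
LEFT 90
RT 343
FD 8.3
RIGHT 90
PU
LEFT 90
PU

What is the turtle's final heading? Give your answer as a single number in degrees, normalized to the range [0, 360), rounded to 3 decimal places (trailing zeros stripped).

Answer: 152

Derivation:
Executing turtle program step by step:
Start: pos=(0,-9), heading=135, pen down
FD 11.8: (0,-9) -> (-8.344,-0.656) [heading=135, draw]
PU: pen up
BK 12.3: (-8.344,-0.656) -> (0.354,-9.354) [heading=135, move]
BK 5: (0.354,-9.354) -> (3.889,-12.889) [heading=135, move]
RT 90: heading 135 -> 45
FD 1.8: (3.889,-12.889) -> (5.162,-11.616) [heading=45, move]
BK 6.7: (5.162,-11.616) -> (0.424,-16.354) [heading=45, move]
LT 90: heading 45 -> 135
RT 343: heading 135 -> 152
FD 8.3: (0.424,-16.354) -> (-6.904,-12.457) [heading=152, move]
RT 90: heading 152 -> 62
PU: pen up
LT 90: heading 62 -> 152
PU: pen up
Final: pos=(-6.904,-12.457), heading=152, 1 segment(s) drawn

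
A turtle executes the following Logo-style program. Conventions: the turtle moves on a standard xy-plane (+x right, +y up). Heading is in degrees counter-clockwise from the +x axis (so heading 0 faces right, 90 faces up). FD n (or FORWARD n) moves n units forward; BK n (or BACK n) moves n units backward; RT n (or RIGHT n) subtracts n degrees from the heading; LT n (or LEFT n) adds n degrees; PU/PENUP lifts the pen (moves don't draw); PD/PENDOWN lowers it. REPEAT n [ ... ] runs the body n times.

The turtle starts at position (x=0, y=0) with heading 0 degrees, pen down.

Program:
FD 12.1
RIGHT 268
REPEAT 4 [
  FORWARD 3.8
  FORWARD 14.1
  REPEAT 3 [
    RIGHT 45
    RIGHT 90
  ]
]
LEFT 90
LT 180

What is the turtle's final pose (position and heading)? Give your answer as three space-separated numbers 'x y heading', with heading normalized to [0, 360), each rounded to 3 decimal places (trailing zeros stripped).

Answer: 54.663 19.397 182

Derivation:
Executing turtle program step by step:
Start: pos=(0,0), heading=0, pen down
FD 12.1: (0,0) -> (12.1,0) [heading=0, draw]
RT 268: heading 0 -> 92
REPEAT 4 [
  -- iteration 1/4 --
  FD 3.8: (12.1,0) -> (11.967,3.798) [heading=92, draw]
  FD 14.1: (11.967,3.798) -> (11.475,17.889) [heading=92, draw]
  REPEAT 3 [
    -- iteration 1/3 --
    RT 45: heading 92 -> 47
    RT 90: heading 47 -> 317
    -- iteration 2/3 --
    RT 45: heading 317 -> 272
    RT 90: heading 272 -> 182
    -- iteration 3/3 --
    RT 45: heading 182 -> 137
    RT 90: heading 137 -> 47
  ]
  -- iteration 2/4 --
  FD 3.8: (11.475,17.889) -> (14.067,20.668) [heading=47, draw]
  FD 14.1: (14.067,20.668) -> (23.683,30.98) [heading=47, draw]
  REPEAT 3 [
    -- iteration 1/3 --
    RT 45: heading 47 -> 2
    RT 90: heading 2 -> 272
    -- iteration 2/3 --
    RT 45: heading 272 -> 227
    RT 90: heading 227 -> 137
    -- iteration 3/3 --
    RT 45: heading 137 -> 92
    RT 90: heading 92 -> 2
  ]
  -- iteration 3/4 --
  FD 3.8: (23.683,30.98) -> (27.481,31.113) [heading=2, draw]
  FD 14.1: (27.481,31.113) -> (41.572,31.605) [heading=2, draw]
  REPEAT 3 [
    -- iteration 1/3 --
    RT 45: heading 2 -> 317
    RT 90: heading 317 -> 227
    -- iteration 2/3 --
    RT 45: heading 227 -> 182
    RT 90: heading 182 -> 92
    -- iteration 3/3 --
    RT 45: heading 92 -> 47
    RT 90: heading 47 -> 317
  ]
  -- iteration 4/4 --
  FD 3.8: (41.572,31.605) -> (44.351,29.013) [heading=317, draw]
  FD 14.1: (44.351,29.013) -> (54.663,19.397) [heading=317, draw]
  REPEAT 3 [
    -- iteration 1/3 --
    RT 45: heading 317 -> 272
    RT 90: heading 272 -> 182
    -- iteration 2/3 --
    RT 45: heading 182 -> 137
    RT 90: heading 137 -> 47
    -- iteration 3/3 --
    RT 45: heading 47 -> 2
    RT 90: heading 2 -> 272
  ]
]
LT 90: heading 272 -> 2
LT 180: heading 2 -> 182
Final: pos=(54.663,19.397), heading=182, 9 segment(s) drawn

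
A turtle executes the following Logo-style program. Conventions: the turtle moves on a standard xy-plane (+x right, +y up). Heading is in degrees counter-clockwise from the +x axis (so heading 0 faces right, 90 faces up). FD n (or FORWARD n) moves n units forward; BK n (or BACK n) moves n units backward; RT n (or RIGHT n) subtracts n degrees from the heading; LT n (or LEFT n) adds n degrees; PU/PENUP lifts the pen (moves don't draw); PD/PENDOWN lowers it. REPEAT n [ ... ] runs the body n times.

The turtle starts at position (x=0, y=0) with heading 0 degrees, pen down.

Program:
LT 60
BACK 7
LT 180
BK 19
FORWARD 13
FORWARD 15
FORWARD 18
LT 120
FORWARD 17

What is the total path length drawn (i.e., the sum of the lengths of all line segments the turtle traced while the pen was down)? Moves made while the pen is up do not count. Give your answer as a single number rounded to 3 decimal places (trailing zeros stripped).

Executing turtle program step by step:
Start: pos=(0,0), heading=0, pen down
LT 60: heading 0 -> 60
BK 7: (0,0) -> (-3.5,-6.062) [heading=60, draw]
LT 180: heading 60 -> 240
BK 19: (-3.5,-6.062) -> (6,10.392) [heading=240, draw]
FD 13: (6,10.392) -> (-0.5,-0.866) [heading=240, draw]
FD 15: (-0.5,-0.866) -> (-8,-13.856) [heading=240, draw]
FD 18: (-8,-13.856) -> (-17,-29.445) [heading=240, draw]
LT 120: heading 240 -> 0
FD 17: (-17,-29.445) -> (0,-29.445) [heading=0, draw]
Final: pos=(0,-29.445), heading=0, 6 segment(s) drawn

Segment lengths:
  seg 1: (0,0) -> (-3.5,-6.062), length = 7
  seg 2: (-3.5,-6.062) -> (6,10.392), length = 19
  seg 3: (6,10.392) -> (-0.5,-0.866), length = 13
  seg 4: (-0.5,-0.866) -> (-8,-13.856), length = 15
  seg 5: (-8,-13.856) -> (-17,-29.445), length = 18
  seg 6: (-17,-29.445) -> (0,-29.445), length = 17
Total = 89

Answer: 89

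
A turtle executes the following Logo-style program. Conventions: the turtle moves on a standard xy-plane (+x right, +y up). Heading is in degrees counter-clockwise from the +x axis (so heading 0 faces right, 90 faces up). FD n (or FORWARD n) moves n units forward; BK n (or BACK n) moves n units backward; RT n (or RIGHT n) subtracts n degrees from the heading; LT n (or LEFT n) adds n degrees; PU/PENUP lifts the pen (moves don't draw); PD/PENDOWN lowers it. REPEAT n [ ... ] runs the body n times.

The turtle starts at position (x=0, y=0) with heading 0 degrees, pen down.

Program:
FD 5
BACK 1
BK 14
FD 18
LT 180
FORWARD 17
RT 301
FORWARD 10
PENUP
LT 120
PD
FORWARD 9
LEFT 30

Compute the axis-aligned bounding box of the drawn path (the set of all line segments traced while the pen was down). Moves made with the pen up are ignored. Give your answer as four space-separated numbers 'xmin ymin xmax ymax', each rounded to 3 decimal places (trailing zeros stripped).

Executing turtle program step by step:
Start: pos=(0,0), heading=0, pen down
FD 5: (0,0) -> (5,0) [heading=0, draw]
BK 1: (5,0) -> (4,0) [heading=0, draw]
BK 14: (4,0) -> (-10,0) [heading=0, draw]
FD 18: (-10,0) -> (8,0) [heading=0, draw]
LT 180: heading 0 -> 180
FD 17: (8,0) -> (-9,0) [heading=180, draw]
RT 301: heading 180 -> 239
FD 10: (-9,0) -> (-14.15,-8.572) [heading=239, draw]
PU: pen up
LT 120: heading 239 -> 359
PD: pen down
FD 9: (-14.15,-8.572) -> (-5.152,-8.729) [heading=359, draw]
LT 30: heading 359 -> 29
Final: pos=(-5.152,-8.729), heading=29, 7 segment(s) drawn

Segment endpoints: x in {-14.15, -10, -9, -5.152, 0, 4, 5, 8}, y in {-8.729, -8.572, 0, 0}
xmin=-14.15, ymin=-8.729, xmax=8, ymax=0

Answer: -14.15 -8.729 8 0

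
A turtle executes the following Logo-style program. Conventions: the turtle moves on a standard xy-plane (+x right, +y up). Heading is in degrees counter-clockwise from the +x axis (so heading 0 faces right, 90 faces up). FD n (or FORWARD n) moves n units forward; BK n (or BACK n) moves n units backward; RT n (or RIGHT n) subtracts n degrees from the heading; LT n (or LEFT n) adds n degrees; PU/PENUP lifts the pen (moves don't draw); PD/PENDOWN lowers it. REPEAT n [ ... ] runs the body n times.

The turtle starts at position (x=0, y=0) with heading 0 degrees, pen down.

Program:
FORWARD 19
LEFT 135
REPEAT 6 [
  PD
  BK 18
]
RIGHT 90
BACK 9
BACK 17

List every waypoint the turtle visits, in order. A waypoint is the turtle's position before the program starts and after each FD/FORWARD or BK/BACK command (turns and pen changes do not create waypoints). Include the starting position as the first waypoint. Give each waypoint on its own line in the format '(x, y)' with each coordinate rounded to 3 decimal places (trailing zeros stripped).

Executing turtle program step by step:
Start: pos=(0,0), heading=0, pen down
FD 19: (0,0) -> (19,0) [heading=0, draw]
LT 135: heading 0 -> 135
REPEAT 6 [
  -- iteration 1/6 --
  PD: pen down
  BK 18: (19,0) -> (31.728,-12.728) [heading=135, draw]
  -- iteration 2/6 --
  PD: pen down
  BK 18: (31.728,-12.728) -> (44.456,-25.456) [heading=135, draw]
  -- iteration 3/6 --
  PD: pen down
  BK 18: (44.456,-25.456) -> (57.184,-38.184) [heading=135, draw]
  -- iteration 4/6 --
  PD: pen down
  BK 18: (57.184,-38.184) -> (69.912,-50.912) [heading=135, draw]
  -- iteration 5/6 --
  PD: pen down
  BK 18: (69.912,-50.912) -> (82.64,-63.64) [heading=135, draw]
  -- iteration 6/6 --
  PD: pen down
  BK 18: (82.64,-63.64) -> (95.368,-76.368) [heading=135, draw]
]
RT 90: heading 135 -> 45
BK 9: (95.368,-76.368) -> (89.004,-82.731) [heading=45, draw]
BK 17: (89.004,-82.731) -> (76.983,-94.752) [heading=45, draw]
Final: pos=(76.983,-94.752), heading=45, 9 segment(s) drawn
Waypoints (10 total):
(0, 0)
(19, 0)
(31.728, -12.728)
(44.456, -25.456)
(57.184, -38.184)
(69.912, -50.912)
(82.64, -63.64)
(95.368, -76.368)
(89.004, -82.731)
(76.983, -94.752)

Answer: (0, 0)
(19, 0)
(31.728, -12.728)
(44.456, -25.456)
(57.184, -38.184)
(69.912, -50.912)
(82.64, -63.64)
(95.368, -76.368)
(89.004, -82.731)
(76.983, -94.752)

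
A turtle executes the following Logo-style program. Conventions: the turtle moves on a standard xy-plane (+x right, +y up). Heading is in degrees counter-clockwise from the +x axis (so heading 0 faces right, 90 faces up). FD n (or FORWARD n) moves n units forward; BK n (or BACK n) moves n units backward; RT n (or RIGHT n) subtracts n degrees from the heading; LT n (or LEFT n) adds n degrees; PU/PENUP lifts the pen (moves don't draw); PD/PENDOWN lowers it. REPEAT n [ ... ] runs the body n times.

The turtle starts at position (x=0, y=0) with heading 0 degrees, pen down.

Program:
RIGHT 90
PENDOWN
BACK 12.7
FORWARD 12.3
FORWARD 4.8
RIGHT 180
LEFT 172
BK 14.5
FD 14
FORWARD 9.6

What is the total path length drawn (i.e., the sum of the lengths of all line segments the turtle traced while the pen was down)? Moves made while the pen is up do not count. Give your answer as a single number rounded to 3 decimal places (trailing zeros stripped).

Executing turtle program step by step:
Start: pos=(0,0), heading=0, pen down
RT 90: heading 0 -> 270
PD: pen down
BK 12.7: (0,0) -> (0,12.7) [heading=270, draw]
FD 12.3: (0,12.7) -> (0,0.4) [heading=270, draw]
FD 4.8: (0,0.4) -> (0,-4.4) [heading=270, draw]
RT 180: heading 270 -> 90
LT 172: heading 90 -> 262
BK 14.5: (0,-4.4) -> (2.018,9.959) [heading=262, draw]
FD 14: (2.018,9.959) -> (0.07,-3.905) [heading=262, draw]
FD 9.6: (0.07,-3.905) -> (-1.266,-13.411) [heading=262, draw]
Final: pos=(-1.266,-13.411), heading=262, 6 segment(s) drawn

Segment lengths:
  seg 1: (0,0) -> (0,12.7), length = 12.7
  seg 2: (0,12.7) -> (0,0.4), length = 12.3
  seg 3: (0,0.4) -> (0,-4.4), length = 4.8
  seg 4: (0,-4.4) -> (2.018,9.959), length = 14.5
  seg 5: (2.018,9.959) -> (0.07,-3.905), length = 14
  seg 6: (0.07,-3.905) -> (-1.266,-13.411), length = 9.6
Total = 67.9

Answer: 67.9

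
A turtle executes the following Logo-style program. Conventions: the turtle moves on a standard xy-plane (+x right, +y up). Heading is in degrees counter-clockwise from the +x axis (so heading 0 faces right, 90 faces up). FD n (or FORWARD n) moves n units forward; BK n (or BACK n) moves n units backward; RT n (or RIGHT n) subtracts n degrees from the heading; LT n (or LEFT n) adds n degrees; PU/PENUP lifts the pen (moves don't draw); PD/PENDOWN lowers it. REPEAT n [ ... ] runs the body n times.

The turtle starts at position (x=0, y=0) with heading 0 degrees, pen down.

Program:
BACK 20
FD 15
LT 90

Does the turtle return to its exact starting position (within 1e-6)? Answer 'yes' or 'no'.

Executing turtle program step by step:
Start: pos=(0,0), heading=0, pen down
BK 20: (0,0) -> (-20,0) [heading=0, draw]
FD 15: (-20,0) -> (-5,0) [heading=0, draw]
LT 90: heading 0 -> 90
Final: pos=(-5,0), heading=90, 2 segment(s) drawn

Start position: (0, 0)
Final position: (-5, 0)
Distance = 5; >= 1e-6 -> NOT closed

Answer: no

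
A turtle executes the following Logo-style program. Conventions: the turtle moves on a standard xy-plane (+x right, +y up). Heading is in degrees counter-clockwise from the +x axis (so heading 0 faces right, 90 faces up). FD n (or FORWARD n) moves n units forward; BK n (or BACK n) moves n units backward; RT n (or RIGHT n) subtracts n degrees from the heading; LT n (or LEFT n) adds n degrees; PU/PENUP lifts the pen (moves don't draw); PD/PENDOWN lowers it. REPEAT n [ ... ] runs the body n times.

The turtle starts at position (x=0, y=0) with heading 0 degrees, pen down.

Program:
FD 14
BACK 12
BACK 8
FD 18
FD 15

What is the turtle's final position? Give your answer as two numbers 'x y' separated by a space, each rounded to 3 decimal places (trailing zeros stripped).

Executing turtle program step by step:
Start: pos=(0,0), heading=0, pen down
FD 14: (0,0) -> (14,0) [heading=0, draw]
BK 12: (14,0) -> (2,0) [heading=0, draw]
BK 8: (2,0) -> (-6,0) [heading=0, draw]
FD 18: (-6,0) -> (12,0) [heading=0, draw]
FD 15: (12,0) -> (27,0) [heading=0, draw]
Final: pos=(27,0), heading=0, 5 segment(s) drawn

Answer: 27 0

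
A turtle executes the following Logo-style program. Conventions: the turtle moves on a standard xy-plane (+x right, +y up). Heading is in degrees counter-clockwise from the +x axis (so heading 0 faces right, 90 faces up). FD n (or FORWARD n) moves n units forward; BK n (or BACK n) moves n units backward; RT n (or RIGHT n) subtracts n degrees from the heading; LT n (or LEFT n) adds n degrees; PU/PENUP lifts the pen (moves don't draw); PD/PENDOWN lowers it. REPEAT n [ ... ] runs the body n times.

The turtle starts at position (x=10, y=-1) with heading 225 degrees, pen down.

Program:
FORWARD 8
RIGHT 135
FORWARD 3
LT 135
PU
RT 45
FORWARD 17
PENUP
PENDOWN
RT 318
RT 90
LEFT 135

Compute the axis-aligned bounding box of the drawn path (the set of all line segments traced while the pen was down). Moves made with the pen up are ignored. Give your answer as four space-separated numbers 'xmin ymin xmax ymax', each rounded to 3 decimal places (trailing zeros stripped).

Answer: 4.343 -6.657 10 -1

Derivation:
Executing turtle program step by step:
Start: pos=(10,-1), heading=225, pen down
FD 8: (10,-1) -> (4.343,-6.657) [heading=225, draw]
RT 135: heading 225 -> 90
FD 3: (4.343,-6.657) -> (4.343,-3.657) [heading=90, draw]
LT 135: heading 90 -> 225
PU: pen up
RT 45: heading 225 -> 180
FD 17: (4.343,-3.657) -> (-12.657,-3.657) [heading=180, move]
PU: pen up
PD: pen down
RT 318: heading 180 -> 222
RT 90: heading 222 -> 132
LT 135: heading 132 -> 267
Final: pos=(-12.657,-3.657), heading=267, 2 segment(s) drawn

Segment endpoints: x in {4.343, 10}, y in {-6.657, -3.657, -1}
xmin=4.343, ymin=-6.657, xmax=10, ymax=-1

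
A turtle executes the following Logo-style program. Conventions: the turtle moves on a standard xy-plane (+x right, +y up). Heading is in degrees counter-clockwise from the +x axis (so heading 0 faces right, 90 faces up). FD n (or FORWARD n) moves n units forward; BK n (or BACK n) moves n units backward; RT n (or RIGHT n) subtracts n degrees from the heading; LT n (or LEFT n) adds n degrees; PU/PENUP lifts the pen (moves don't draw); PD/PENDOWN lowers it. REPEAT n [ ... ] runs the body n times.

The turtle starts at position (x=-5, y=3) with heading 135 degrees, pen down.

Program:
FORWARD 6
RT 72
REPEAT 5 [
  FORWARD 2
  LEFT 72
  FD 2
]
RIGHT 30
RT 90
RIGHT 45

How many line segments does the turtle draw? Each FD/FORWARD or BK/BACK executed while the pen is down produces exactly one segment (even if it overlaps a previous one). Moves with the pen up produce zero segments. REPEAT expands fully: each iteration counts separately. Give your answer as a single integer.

Answer: 11

Derivation:
Executing turtle program step by step:
Start: pos=(-5,3), heading=135, pen down
FD 6: (-5,3) -> (-9.243,7.243) [heading=135, draw]
RT 72: heading 135 -> 63
REPEAT 5 [
  -- iteration 1/5 --
  FD 2: (-9.243,7.243) -> (-8.335,9.025) [heading=63, draw]
  LT 72: heading 63 -> 135
  FD 2: (-8.335,9.025) -> (-9.749,10.439) [heading=135, draw]
  -- iteration 2/5 --
  FD 2: (-9.749,10.439) -> (-11.163,11.853) [heading=135, draw]
  LT 72: heading 135 -> 207
  FD 2: (-11.163,11.853) -> (-12.945,10.945) [heading=207, draw]
  -- iteration 3/5 --
  FD 2: (-12.945,10.945) -> (-14.727,10.037) [heading=207, draw]
  LT 72: heading 207 -> 279
  FD 2: (-14.727,10.037) -> (-14.414,8.062) [heading=279, draw]
  -- iteration 4/5 --
  FD 2: (-14.414,8.062) -> (-14.101,6.086) [heading=279, draw]
  LT 72: heading 279 -> 351
  FD 2: (-14.101,6.086) -> (-12.126,5.773) [heading=351, draw]
  -- iteration 5/5 --
  FD 2: (-12.126,5.773) -> (-10.151,5.461) [heading=351, draw]
  LT 72: heading 351 -> 63
  FD 2: (-10.151,5.461) -> (-9.243,7.243) [heading=63, draw]
]
RT 30: heading 63 -> 33
RT 90: heading 33 -> 303
RT 45: heading 303 -> 258
Final: pos=(-9.243,7.243), heading=258, 11 segment(s) drawn
Segments drawn: 11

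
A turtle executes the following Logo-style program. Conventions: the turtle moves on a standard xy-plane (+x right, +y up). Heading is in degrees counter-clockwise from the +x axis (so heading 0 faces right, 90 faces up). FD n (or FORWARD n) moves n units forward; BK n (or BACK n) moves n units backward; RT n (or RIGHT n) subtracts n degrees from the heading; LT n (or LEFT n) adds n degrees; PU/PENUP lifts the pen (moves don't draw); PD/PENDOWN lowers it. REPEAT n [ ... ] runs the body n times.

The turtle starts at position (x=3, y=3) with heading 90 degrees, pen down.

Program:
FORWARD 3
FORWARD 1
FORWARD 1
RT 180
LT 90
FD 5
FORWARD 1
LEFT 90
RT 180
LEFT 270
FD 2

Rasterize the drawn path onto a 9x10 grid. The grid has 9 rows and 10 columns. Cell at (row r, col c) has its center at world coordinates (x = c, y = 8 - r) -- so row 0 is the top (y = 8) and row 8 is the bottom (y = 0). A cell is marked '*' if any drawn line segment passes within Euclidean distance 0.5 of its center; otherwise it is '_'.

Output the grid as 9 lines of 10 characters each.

Answer: ___*******
___*______
___*______
___*______
___*______
___*______
__________
__________
__________

Derivation:
Segment 0: (3,3) -> (3,6)
Segment 1: (3,6) -> (3,7)
Segment 2: (3,7) -> (3,8)
Segment 3: (3,8) -> (8,8)
Segment 4: (8,8) -> (9,8)
Segment 5: (9,8) -> (7,8)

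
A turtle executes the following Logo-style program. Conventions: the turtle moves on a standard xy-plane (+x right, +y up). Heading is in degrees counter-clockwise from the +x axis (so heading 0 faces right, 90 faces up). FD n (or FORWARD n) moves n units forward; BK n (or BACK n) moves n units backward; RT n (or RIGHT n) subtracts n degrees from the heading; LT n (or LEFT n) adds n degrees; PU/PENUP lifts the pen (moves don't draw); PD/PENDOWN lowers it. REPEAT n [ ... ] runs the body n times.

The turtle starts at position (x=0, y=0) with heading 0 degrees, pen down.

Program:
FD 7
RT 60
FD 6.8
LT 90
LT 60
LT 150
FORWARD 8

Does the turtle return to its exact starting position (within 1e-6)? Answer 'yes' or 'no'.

Answer: no

Derivation:
Executing turtle program step by step:
Start: pos=(0,0), heading=0, pen down
FD 7: (0,0) -> (7,0) [heading=0, draw]
RT 60: heading 0 -> 300
FD 6.8: (7,0) -> (10.4,-5.889) [heading=300, draw]
LT 90: heading 300 -> 30
LT 60: heading 30 -> 90
LT 150: heading 90 -> 240
FD 8: (10.4,-5.889) -> (6.4,-12.817) [heading=240, draw]
Final: pos=(6.4,-12.817), heading=240, 3 segment(s) drawn

Start position: (0, 0)
Final position: (6.4, -12.817)
Distance = 14.326; >= 1e-6 -> NOT closed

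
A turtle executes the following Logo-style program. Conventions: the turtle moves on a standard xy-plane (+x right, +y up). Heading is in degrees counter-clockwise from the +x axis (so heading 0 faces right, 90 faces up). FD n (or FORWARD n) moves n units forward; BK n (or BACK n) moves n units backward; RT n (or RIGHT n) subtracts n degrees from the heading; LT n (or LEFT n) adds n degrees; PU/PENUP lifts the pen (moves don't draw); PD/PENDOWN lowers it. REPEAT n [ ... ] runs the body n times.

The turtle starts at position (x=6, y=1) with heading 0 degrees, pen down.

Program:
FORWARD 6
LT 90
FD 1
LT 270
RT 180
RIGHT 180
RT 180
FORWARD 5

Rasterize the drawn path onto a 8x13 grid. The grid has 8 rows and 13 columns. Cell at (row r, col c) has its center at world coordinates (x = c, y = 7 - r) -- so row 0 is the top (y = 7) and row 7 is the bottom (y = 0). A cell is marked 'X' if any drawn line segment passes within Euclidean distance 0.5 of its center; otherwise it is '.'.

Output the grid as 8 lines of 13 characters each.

Answer: .............
.............
.............
.............
.............
.......XXXXXX
......XXXXXXX
.............

Derivation:
Segment 0: (6,1) -> (12,1)
Segment 1: (12,1) -> (12,2)
Segment 2: (12,2) -> (7,2)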